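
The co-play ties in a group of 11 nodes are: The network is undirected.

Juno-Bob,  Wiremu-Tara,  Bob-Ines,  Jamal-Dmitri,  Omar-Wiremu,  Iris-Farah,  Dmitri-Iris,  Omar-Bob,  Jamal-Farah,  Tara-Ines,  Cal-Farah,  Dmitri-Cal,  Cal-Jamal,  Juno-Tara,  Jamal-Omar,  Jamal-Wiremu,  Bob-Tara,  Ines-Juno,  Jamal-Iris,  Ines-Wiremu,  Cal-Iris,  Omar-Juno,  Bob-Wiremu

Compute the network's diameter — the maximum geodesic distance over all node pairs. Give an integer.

Eccentricity of each node (its greatest distance to any other): Bob:3, Cal:3, Dmitri:3, Farah:3, Ines:3, Iris:3, Jamal:2, Juno:3, Omar:2, Tara:3, Wiremu:2.
The maximum eccentricity is 3, realized for instance by the pair Iris–Juno via Iris – Jamal – Omar – Juno. So the diameter is 3.

3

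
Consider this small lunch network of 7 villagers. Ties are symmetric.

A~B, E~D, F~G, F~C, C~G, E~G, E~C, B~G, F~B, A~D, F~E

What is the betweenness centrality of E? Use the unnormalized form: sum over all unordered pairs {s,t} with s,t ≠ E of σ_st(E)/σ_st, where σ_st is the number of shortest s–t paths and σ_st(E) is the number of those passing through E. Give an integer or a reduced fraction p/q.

Pairs whose geodesics pass through E — D–G: 1; D–C: 1; D–F: 1; A–C: 1/3.
All other pairs contribute 0.
Summing the contributions gives betweenness(E) = 10/3.

10/3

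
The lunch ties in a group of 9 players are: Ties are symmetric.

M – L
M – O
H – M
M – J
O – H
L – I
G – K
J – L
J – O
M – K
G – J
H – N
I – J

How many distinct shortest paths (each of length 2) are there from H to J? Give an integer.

2

The shortest distance is 2. The length-2 paths are: H–M–J; H–O–J.
That gives 2 distinct shortest paths.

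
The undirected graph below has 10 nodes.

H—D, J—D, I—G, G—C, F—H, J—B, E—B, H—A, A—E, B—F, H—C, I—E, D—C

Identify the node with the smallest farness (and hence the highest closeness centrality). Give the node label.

H

Farness (sum of distances to all others) for each node — A:18, B:17, C:17, D:17, E:17, F:18, G:20, H:15, I:20, J:19.
The smallest farness is 15, for H, so H has the highest closeness.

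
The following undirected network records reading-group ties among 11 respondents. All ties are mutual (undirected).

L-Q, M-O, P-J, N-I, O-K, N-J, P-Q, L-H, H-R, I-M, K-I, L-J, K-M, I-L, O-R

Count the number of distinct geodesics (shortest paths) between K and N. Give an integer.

The shortest distance is 2, and the only length-2 path is K–I–N. So there is exactly 1 shortest path.

1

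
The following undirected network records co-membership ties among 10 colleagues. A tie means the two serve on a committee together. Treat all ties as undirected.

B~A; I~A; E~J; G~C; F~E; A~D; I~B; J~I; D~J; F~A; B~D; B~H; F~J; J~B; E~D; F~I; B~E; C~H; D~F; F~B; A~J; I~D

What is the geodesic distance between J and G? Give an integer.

4

One shortest route is J – B – H – C – G, which uses 4 edges, and at distance 3 from J we only reach {C}, which does not include G. So d(J,G) = 4.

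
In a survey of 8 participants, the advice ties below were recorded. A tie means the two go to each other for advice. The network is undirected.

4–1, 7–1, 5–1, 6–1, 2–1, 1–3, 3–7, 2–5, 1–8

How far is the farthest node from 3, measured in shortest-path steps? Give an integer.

2

Distances from 3: 1:1, 2:2, 4:2, 5:2, 6:2, 7:1, 8:2.
The largest is 2 (to 2, 4, 8, 5, and 6), so the eccentricity of 3 is 2.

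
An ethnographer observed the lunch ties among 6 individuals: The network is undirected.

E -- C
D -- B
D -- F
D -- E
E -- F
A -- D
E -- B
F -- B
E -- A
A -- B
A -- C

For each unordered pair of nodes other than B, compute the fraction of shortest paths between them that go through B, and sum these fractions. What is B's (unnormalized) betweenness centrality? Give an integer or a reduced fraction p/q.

Pairs whose geodesics pass through B — A–F: 1/3.
All other pairs contribute 0.
Summing the contributions gives betweenness(B) = 1/3.

1/3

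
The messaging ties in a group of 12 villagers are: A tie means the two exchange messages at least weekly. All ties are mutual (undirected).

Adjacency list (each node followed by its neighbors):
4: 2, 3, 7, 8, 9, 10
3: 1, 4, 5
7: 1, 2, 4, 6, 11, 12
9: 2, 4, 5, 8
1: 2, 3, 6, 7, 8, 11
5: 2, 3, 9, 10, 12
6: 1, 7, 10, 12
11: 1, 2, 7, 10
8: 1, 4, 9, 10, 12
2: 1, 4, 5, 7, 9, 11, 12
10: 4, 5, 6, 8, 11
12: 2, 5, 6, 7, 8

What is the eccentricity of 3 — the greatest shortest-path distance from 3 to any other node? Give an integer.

Distances from 3: 1:1, 2:2, 4:1, 5:1, 6:2, 7:2, 8:2, 9:2, 10:2, 11:2, 12:2.
The largest is 2 (to 11, 7, 6, 8, 2, 12, 10, and 9), so the eccentricity of 3 is 2.

2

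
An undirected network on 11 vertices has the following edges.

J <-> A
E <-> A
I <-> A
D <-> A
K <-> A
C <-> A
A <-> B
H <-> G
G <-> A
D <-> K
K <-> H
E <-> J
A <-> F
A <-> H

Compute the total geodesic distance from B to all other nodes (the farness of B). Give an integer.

19

Distances from B: A:1, C:2, D:2, E:2, F:2, G:2, H:2, I:2, J:2, K:2.
Sum = 1 + 2 + 2 + 2 + 2 + 2 + 2 + 2 + 2 + 2 = 19.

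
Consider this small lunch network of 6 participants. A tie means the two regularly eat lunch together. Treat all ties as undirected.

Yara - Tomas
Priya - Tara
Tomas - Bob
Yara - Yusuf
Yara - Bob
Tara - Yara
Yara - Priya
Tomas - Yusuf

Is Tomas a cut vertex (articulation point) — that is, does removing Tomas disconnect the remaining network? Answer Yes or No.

No

Even without Tomas, every remaining node can still reach every other (the residual graph is connected), so Tomas is not a cut vertex.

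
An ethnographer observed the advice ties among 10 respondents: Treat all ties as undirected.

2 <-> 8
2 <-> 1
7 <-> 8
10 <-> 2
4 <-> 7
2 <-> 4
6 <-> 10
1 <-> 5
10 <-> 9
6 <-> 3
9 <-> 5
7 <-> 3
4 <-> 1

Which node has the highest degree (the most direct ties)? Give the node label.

Degrees — 1:3, 2:4, 3:2, 4:3, 5:2, 6:2, 7:3, 8:2, 9:2, 10:3.
The maximum is 4, attained only by 2.

2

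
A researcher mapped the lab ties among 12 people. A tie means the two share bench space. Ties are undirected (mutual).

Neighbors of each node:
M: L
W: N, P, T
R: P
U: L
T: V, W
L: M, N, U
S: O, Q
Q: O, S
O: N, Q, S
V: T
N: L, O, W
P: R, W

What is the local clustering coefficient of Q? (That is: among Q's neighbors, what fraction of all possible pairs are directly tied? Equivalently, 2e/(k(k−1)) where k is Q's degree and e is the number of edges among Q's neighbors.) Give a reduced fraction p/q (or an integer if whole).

1

Q's neighbors: O and S (k = 2).
Possible neighbor pairs: C(2,2) = 1. Edges among them: O–S → e = 1.
Clustering(Q) = 1/1.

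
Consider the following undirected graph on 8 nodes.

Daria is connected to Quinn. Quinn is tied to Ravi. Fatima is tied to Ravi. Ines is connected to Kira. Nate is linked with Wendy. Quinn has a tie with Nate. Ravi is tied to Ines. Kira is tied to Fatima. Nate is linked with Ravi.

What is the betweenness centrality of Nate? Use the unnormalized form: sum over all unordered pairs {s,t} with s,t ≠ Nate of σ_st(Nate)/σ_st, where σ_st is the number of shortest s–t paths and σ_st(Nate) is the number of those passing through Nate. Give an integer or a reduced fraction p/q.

Pairs whose geodesics pass through Nate — Fatima–Wendy: 1; Daria–Wendy: 1; Ines–Wendy: 1; Quinn–Wendy: 1; Wendy–Ravi: 1; Wendy–Kira: 2/2.
All other pairs contribute 0.
Summing the contributions gives betweenness(Nate) = 6.

6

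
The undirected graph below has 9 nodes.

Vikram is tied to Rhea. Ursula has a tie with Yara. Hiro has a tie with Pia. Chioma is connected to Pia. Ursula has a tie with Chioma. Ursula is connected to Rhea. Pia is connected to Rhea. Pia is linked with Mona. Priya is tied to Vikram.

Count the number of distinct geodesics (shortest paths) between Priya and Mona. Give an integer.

The shortest distance is 4, and the only length-4 path is Priya–Vikram–Rhea–Pia–Mona. So there is exactly 1 shortest path.

1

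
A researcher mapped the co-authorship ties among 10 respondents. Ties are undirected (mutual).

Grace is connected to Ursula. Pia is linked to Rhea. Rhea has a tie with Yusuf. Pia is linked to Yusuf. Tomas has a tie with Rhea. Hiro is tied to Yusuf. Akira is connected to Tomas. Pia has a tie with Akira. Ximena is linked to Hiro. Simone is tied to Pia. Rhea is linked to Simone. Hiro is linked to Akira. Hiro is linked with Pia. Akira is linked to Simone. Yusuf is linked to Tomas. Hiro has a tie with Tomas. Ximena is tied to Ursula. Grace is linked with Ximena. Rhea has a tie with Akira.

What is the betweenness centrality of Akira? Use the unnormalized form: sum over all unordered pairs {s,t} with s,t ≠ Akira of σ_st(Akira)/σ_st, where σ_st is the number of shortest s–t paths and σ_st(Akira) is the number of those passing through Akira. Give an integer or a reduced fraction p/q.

Pairs whose geodesics pass through Akira — Grace–Simone: 1/2; Grace–Rhea: 1/4; Ximena–Simone: 1/2; Ximena–Rhea: 1/4; Ursula–Simone: 1/2; Ursula–Rhea: 1/4; Tomas–Simone: 1/2; Tomas–Pia: 1/4; Simone–Hiro: 1/2; Rhea–Hiro: 1/4.
All other pairs contribute 0.
Summing the contributions gives betweenness(Akira) = 15/4.

15/4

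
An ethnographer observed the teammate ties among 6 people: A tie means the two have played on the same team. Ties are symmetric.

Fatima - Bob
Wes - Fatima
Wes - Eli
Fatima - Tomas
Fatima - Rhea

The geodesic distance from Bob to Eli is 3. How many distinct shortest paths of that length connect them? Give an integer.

1

The shortest distance is 3, and the only length-3 path is Bob–Fatima–Wes–Eli. So there is exactly 1 shortest path.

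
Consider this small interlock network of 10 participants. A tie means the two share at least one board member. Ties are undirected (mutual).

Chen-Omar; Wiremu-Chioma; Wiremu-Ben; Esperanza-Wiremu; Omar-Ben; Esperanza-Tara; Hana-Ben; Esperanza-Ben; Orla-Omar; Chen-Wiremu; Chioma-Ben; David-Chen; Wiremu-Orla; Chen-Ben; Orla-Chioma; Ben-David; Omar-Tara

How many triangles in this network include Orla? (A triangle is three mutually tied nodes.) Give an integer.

1

Orla's neighbors: Chioma, Omar, and Wiremu.
Neighbor pairs that are themselves tied: Orla–Chioma–Wiremu. Each forms one triangle with Orla, for 1 in total.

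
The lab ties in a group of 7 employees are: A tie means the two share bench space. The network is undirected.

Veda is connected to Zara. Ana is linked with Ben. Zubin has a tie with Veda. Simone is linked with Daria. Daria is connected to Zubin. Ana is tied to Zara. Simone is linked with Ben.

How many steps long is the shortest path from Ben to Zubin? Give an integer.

One shortest route is Ben – Simone – Daria – Zubin, which uses 3 edges, and at distance 2 from Ben we only reach {Daria, Zara}, which does not include Zubin. So d(Ben,Zubin) = 3.

3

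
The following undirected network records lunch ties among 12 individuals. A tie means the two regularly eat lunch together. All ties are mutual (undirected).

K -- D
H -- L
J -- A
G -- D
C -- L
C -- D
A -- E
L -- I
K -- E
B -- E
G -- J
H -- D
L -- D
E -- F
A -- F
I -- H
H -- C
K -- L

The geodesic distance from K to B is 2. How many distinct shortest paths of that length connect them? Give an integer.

1

The shortest distance is 2, and the only length-2 path is K–E–B. So there is exactly 1 shortest path.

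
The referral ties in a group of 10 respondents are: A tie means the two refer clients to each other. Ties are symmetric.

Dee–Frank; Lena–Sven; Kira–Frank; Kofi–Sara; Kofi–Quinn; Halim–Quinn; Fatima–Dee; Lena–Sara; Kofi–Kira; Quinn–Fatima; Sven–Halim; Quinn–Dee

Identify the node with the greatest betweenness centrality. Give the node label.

Quinn

Unnormalized betweenness of each node: Dee:9/2, Fatima:0, Frank:3/2, Halim:13/2, Kira:3, Kofi:25/2, Lena:5/2, Quinn:16, Sara:11/2, Sven:3.
Quinn has the largest value, 16, making it the main broker — the node through which the most shortest paths run.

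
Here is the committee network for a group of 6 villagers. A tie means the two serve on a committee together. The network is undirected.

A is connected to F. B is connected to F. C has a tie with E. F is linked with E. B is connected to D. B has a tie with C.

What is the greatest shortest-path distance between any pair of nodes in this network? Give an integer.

3

Eccentricity of each node (its greatest distance to any other): A:3, B:2, C:3, D:3, E:3, F:2.
The maximum eccentricity is 3, realized for instance by the pair D–E via D – B – C – E. So the diameter is 3.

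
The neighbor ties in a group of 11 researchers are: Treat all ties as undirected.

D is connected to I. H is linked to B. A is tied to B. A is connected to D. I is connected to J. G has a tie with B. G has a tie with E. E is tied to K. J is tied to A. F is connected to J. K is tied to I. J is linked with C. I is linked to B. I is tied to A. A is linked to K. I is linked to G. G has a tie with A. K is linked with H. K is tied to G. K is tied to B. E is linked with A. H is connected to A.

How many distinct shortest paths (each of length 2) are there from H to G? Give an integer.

3

The shortest distance is 2. The length-2 paths are: H–A–G; H–B–G; H–K–G.
That gives 3 distinct shortest paths.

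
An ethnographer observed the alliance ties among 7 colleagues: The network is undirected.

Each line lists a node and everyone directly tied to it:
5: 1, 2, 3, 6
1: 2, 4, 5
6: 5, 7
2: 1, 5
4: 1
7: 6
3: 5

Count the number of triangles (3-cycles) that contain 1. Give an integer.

1

1's neighbors: 2, 4, and 5.
Neighbor pairs that are themselves tied: 1–2–5. Each forms one triangle with 1, for 1 in total.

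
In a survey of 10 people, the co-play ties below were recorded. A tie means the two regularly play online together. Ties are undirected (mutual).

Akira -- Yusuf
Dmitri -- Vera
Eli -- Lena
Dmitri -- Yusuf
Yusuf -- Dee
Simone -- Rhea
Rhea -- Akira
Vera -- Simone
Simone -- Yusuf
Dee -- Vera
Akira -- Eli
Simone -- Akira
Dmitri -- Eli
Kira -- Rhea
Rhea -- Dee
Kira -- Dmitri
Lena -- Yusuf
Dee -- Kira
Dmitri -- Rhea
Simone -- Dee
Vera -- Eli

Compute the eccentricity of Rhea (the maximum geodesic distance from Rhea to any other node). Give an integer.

Distances from Rhea: Akira:1, Dee:1, Dmitri:1, Eli:2, Kira:1, Lena:3, Simone:1, Vera:2, Yusuf:2.
The largest is 3 (to Lena), so the eccentricity of Rhea is 3.

3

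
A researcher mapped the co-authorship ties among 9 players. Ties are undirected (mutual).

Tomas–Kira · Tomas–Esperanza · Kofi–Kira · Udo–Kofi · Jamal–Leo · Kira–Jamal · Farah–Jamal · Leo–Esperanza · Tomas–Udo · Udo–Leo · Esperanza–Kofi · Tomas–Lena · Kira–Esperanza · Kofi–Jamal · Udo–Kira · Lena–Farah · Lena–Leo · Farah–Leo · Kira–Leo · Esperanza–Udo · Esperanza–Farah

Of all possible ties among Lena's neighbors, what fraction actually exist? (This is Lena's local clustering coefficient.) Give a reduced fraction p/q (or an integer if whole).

Lena's neighbors: Farah, Leo, and Tomas (k = 3).
Possible neighbor pairs: C(3,2) = 3. Edges among them: Farah–Leo → e = 1.
Clustering(Lena) = 1/3.

1/3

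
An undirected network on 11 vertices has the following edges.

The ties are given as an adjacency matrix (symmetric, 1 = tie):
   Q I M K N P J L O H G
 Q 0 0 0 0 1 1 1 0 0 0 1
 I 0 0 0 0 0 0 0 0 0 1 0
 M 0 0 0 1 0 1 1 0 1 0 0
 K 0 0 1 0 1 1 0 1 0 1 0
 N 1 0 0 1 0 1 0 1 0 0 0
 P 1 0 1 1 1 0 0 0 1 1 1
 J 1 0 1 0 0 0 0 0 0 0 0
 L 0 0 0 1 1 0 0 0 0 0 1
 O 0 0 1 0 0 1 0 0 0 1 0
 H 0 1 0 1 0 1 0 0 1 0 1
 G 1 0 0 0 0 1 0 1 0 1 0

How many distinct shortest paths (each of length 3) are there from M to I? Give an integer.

The shortest distance is 3. The length-3 paths are: M–K–H–I; M–P–H–I; M–O–H–I.
That gives 3 distinct shortest paths.

3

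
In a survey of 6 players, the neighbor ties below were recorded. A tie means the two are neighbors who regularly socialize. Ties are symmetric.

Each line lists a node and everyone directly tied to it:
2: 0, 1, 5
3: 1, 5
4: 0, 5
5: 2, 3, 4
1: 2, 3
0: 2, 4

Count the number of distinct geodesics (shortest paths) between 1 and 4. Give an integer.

3

The shortest distance is 3. The length-3 paths are: 1–2–0–4; 1–2–5–4; 1–3–5–4.
That gives 3 distinct shortest paths.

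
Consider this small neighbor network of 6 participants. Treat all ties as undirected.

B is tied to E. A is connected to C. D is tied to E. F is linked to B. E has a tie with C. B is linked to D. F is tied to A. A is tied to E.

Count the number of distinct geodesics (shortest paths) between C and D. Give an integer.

1

The shortest distance is 2, and the only length-2 path is C–E–D. So there is exactly 1 shortest path.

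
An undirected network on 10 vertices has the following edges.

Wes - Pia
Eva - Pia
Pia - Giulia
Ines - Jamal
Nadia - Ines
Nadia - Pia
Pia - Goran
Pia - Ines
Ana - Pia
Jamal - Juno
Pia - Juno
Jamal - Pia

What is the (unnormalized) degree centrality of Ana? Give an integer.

1

Ana is directly tied to Pia. That is 1 neighbor, so the degree of Ana is 1.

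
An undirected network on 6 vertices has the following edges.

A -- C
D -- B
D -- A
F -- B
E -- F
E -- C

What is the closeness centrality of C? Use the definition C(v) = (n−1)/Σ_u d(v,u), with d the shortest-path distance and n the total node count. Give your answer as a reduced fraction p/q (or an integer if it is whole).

5/9

Distances from C: A:1, B:3, D:2, E:1, F:2. Sum = 9.
n = 6, so closeness = 5/9.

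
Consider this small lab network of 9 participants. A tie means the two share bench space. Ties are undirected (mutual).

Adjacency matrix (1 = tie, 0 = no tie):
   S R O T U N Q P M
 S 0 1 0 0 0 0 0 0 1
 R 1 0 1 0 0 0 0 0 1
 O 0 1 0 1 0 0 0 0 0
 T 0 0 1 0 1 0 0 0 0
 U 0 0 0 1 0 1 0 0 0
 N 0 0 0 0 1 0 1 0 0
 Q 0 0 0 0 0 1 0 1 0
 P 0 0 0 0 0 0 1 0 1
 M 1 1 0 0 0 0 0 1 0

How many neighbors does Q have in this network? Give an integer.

Q is directly tied to N and P. That is 2 neighbors, so the degree of Q is 2.

2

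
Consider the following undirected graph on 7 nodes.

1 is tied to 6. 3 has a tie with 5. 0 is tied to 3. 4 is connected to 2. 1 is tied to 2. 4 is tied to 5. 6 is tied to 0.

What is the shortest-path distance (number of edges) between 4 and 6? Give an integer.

One shortest route is 4 – 2 – 1 – 6, which uses 3 edges, and at distance 2 from 4 we only reach {1, 3}, which does not include 6. So d(4,6) = 3.

3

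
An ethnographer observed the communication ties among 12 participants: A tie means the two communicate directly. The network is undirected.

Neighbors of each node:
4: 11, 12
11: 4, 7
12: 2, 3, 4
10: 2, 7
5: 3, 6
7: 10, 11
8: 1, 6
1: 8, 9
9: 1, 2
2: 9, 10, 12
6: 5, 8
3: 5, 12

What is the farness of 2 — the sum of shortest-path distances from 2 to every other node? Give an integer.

Distances from 2: 1:2, 3:2, 4:2, 5:3, 6:4, 7:2, 8:3, 9:1, 10:1, 11:3, 12:1.
Sum = 2 + 2 + 2 + 3 + 4 + 2 + 3 + 1 + 1 + 3 + 1 = 24.

24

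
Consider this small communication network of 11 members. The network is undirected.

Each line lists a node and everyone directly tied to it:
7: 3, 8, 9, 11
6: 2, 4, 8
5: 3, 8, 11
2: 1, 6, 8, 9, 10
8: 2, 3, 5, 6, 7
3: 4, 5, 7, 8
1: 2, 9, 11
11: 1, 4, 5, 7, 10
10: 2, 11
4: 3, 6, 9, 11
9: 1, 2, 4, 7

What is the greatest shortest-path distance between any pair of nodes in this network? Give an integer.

Eccentricity of each node (its greatest distance to any other): 1:3, 2:2, 3:3, 4:2, 5:3, 6:2, 7:2, 8:2, 9:3, 10:3, 11:2.
The maximum eccentricity is 3, realized for instance by the pair 3–1 via 3 – 8 – 2 – 1. So the diameter is 3.

3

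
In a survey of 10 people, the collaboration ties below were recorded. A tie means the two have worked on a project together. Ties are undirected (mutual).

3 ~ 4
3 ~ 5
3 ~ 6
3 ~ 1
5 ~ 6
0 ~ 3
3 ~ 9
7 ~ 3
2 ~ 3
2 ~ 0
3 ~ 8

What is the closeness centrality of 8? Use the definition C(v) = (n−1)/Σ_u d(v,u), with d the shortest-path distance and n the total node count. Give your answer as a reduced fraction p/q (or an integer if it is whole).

Distances from 8: 0:2, 1:2, 2:2, 3:1, 4:2, 5:2, 6:2, 7:2, 9:2. Sum = 17.
n = 10, so closeness = 9/17.

9/17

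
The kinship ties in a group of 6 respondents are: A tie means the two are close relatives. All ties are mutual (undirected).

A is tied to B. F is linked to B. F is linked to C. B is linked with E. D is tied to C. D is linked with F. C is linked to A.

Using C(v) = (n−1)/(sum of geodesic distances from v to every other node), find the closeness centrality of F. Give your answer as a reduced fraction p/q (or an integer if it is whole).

Distances from F: A:2, B:1, C:1, D:1, E:2. Sum = 7.
n = 6, so closeness = 5/7.

5/7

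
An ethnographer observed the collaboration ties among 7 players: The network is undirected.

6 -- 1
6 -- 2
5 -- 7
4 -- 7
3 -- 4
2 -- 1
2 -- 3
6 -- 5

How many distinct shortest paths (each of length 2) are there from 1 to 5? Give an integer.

The shortest distance is 2, and the only length-2 path is 1–6–5. So there is exactly 1 shortest path.

1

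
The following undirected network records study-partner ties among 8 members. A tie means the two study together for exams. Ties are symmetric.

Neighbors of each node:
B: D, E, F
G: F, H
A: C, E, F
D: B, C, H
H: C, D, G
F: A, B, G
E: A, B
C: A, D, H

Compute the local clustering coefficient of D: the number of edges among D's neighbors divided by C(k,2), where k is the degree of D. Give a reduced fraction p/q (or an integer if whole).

1/3

D's neighbors: B, C, and H (k = 3).
Possible neighbor pairs: C(3,2) = 3. Edges among them: C–H → e = 1.
Clustering(D) = 1/3.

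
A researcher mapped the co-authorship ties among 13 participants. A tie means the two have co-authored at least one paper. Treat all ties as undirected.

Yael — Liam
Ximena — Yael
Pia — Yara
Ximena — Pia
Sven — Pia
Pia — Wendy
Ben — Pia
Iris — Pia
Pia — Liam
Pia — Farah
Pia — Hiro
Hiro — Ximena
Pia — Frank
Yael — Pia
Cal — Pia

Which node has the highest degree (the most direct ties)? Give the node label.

Degrees — Ben:1, Cal:1, Farah:1, Frank:1, Hiro:2, Iris:1, Liam:2, Pia:12, Sven:1, Wendy:1, Ximena:3, Yael:3, Yara:1.
The maximum is 12, attained only by Pia.

Pia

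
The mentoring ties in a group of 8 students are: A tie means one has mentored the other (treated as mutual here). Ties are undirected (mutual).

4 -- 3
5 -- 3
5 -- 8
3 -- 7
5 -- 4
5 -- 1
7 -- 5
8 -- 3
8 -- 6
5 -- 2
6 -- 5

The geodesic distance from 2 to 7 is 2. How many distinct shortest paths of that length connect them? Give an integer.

The shortest distance is 2, and the only length-2 path is 2–5–7. So there is exactly 1 shortest path.

1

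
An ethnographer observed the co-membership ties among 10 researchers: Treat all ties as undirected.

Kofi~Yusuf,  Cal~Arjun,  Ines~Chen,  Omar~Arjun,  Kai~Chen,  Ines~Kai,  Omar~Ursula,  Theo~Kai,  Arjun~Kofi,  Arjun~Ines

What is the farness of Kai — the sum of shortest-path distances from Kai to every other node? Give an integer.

Distances from Kai: Arjun:2, Cal:3, Chen:1, Ines:1, Kofi:3, Omar:3, Theo:1, Ursula:4, Yusuf:4.
Sum = 2 + 3 + 1 + 1 + 3 + 3 + 1 + 4 + 4 = 22.

22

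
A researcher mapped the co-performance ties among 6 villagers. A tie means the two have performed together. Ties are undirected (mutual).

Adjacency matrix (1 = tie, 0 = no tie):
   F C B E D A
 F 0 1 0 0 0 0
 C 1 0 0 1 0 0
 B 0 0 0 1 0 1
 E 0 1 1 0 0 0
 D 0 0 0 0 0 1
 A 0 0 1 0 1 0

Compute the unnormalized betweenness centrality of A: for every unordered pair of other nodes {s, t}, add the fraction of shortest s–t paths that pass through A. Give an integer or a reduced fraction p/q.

Pairs whose geodesics pass through A — F–D: 1; C–D: 1; B–D: 1; E–D: 1.
All other pairs contribute 0.
Summing the contributions gives betweenness(A) = 4.

4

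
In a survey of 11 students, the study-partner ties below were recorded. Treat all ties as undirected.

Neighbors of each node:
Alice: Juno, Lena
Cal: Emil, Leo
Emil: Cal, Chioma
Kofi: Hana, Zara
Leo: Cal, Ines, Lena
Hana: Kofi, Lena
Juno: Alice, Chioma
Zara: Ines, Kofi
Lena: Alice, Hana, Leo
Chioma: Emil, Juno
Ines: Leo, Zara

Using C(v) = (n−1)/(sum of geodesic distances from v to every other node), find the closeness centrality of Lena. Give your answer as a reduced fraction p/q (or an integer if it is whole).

Distances from Lena: Alice:1, Cal:2, Chioma:3, Emil:3, Hana:1, Ines:2, Juno:2, Kofi:2, Leo:1, Zara:3. Sum = 20.
n = 11, so closeness = 10/20 = 1/2.

1/2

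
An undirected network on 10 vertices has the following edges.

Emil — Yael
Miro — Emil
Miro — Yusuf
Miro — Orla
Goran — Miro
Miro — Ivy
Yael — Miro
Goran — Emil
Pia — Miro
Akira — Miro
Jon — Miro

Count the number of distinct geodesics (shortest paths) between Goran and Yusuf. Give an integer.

The shortest distance is 2, and the only length-2 path is Goran–Miro–Yusuf. So there is exactly 1 shortest path.

1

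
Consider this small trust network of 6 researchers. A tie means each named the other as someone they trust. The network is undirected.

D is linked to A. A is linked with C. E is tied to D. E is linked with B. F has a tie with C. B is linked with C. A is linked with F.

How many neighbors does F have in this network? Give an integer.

F is directly tied to A and C. That is 2 neighbors, so the degree of F is 2.

2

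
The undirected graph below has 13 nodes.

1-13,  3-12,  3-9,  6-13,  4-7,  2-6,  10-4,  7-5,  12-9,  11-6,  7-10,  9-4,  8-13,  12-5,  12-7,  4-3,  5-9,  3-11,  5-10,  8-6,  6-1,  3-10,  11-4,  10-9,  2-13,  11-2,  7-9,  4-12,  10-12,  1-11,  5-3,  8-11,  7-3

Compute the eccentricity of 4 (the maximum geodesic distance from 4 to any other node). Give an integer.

3

Distances from 4: 1:2, 2:2, 3:1, 5:2, 6:2, 7:1, 8:2, 9:1, 10:1, 11:1, 12:1, 13:3.
The largest is 3 (to 13), so the eccentricity of 4 is 3.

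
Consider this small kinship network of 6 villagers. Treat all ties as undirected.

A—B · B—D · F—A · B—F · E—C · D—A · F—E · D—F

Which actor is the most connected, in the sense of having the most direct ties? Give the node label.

F

Degrees — A:3, B:3, C:1, D:3, E:2, F:4.
The maximum is 4, attained only by F.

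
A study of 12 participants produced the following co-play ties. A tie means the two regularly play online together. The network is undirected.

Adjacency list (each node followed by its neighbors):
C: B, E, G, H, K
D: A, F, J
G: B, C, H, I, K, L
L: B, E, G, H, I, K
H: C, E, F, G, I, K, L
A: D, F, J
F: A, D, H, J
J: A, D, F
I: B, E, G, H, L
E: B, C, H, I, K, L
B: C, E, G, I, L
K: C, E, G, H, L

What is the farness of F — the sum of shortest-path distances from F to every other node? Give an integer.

Distances from F: A:1, B:3, C:2, D:1, E:2, G:2, H:1, I:2, J:1, K:2, L:2.
Sum = 1 + 3 + 2 + 1 + 2 + 2 + 1 + 2 + 1 + 2 + 2 = 19.

19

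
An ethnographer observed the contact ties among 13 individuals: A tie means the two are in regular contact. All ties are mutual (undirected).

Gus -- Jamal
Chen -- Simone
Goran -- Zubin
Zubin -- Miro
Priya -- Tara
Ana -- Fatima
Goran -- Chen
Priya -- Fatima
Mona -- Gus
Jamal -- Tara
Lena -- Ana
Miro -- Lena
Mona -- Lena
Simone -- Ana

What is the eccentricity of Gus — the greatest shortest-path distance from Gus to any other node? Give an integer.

Distances from Gus: Ana:3, Chen:5, Fatima:4, Goran:5, Jamal:1, Lena:2, Miro:3, Mona:1, Priya:3, Simone:4, Tara:2, Zubin:4.
The largest is 5 (to Goran and Chen), so the eccentricity of Gus is 5.

5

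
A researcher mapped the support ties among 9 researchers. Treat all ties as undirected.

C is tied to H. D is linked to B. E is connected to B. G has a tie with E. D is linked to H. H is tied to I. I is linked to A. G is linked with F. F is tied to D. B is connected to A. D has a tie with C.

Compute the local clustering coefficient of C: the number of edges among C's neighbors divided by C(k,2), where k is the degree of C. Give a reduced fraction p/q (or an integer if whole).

1

C's neighbors: D and H (k = 2).
Possible neighbor pairs: C(2,2) = 1. Edges among them: D–H → e = 1.
Clustering(C) = 1/1.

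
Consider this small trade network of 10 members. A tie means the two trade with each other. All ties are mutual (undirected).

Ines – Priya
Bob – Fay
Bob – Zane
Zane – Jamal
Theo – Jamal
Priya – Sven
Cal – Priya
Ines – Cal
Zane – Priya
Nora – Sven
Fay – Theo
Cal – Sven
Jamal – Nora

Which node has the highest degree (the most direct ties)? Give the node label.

Degrees — Bob:2, Cal:3, Fay:2, Ines:2, Jamal:3, Nora:2, Priya:4, Sven:3, Theo:2, Zane:3.
The maximum is 4, attained only by Priya.

Priya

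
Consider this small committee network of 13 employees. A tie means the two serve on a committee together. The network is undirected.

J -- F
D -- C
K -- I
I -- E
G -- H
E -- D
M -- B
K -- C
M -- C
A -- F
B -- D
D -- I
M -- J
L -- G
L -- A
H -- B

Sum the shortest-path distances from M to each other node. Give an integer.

27

Distances from M: A:3, B:1, C:1, D:2, E:3, F:2, G:3, H:2, I:3, J:1, K:2, L:4.
Sum = 3 + 1 + 1 + 2 + 3 + 2 + 3 + 2 + 3 + 1 + 2 + 4 = 27.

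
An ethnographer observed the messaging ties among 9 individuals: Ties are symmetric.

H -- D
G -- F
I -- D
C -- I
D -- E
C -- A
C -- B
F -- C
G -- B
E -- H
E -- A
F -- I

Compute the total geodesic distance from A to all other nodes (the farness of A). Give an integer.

15

Distances from A: B:2, C:1, D:2, E:1, F:2, G:3, H:2, I:2.
Sum = 2 + 1 + 2 + 1 + 2 + 3 + 2 + 2 = 15.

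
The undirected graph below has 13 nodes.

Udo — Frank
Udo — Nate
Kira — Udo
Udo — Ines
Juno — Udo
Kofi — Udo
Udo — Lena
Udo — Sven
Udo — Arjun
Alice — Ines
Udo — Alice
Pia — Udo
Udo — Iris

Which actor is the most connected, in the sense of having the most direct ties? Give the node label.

Degrees — Alice:2, Arjun:1, Frank:1, Ines:2, Iris:1, Juno:1, Kira:1, Kofi:1, Lena:1, Nate:1, Pia:1, Sven:1, Udo:12.
The maximum is 12, attained only by Udo.

Udo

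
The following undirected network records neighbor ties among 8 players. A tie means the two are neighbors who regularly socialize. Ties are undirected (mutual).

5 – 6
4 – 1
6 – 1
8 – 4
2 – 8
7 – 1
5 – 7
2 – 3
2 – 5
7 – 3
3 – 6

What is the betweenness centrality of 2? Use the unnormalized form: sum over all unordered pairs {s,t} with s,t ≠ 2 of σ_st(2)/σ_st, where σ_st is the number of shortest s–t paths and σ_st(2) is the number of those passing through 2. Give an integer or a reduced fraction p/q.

Pairs whose geodesics pass through 2 — 4–3: 1/3; 4–5: 1/3; 8–3: 1; 8–6: 2/3; 8–5: 1; 8–7: 2/3; 3–5: 1/3.
All other pairs contribute 0.
Summing the contributions gives betweenness(2) = 13/3.

13/3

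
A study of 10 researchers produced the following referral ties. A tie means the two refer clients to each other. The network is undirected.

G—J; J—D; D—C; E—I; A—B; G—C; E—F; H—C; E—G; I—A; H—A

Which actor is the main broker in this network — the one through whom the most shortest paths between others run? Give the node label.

Unnormalized betweenness of each node: A:65/6, B:0, C:21/2, D:5/3, E:77/6, F:0, G:23/2, H:43/6, I:20/3, J:11/6.
E has the largest value, 77/6, making it the main broker — the node through which the most shortest paths run.

E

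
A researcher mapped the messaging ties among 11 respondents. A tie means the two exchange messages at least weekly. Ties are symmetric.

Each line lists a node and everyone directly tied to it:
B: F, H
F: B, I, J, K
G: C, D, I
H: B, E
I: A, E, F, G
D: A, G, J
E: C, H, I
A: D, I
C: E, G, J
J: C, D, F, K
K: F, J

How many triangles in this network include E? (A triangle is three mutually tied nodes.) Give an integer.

E's neighbors are C, H, and I, but none of them are tied to each other, so no triangle contains E.

0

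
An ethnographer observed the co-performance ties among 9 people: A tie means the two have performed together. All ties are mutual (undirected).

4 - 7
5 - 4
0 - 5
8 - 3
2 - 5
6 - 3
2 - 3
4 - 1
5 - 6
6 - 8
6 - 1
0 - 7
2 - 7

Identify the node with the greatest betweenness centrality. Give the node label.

5

Unnormalized betweenness of each node: 0:8/15, 1:29/20, 2:22/5, 3:59/20, 4:17/5, 5:119/15, 6:23/3, 7:8/3, 8:0.
5 has the largest value, 119/15, making it the main broker — the node through which the most shortest paths run.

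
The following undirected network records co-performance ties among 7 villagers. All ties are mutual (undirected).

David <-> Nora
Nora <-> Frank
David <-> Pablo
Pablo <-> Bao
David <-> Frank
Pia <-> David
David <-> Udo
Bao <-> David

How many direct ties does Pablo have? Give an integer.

Pablo is directly tied to Bao and David. That is 2 neighbors, so the degree of Pablo is 2.

2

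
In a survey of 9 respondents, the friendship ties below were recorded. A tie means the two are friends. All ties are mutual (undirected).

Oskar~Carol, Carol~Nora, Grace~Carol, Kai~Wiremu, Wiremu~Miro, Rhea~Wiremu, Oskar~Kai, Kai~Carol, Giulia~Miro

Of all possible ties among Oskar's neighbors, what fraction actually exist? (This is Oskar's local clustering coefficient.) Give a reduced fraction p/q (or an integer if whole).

Oskar's neighbors: Carol and Kai (k = 2).
Possible neighbor pairs: C(2,2) = 1. Edges among them: Carol–Kai → e = 1.
Clustering(Oskar) = 1/1.

1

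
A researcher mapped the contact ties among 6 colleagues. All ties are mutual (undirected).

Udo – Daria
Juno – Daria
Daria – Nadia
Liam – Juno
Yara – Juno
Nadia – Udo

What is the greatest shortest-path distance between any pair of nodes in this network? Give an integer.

3

Eccentricity of each node (its greatest distance to any other): Daria:2, Juno:2, Liam:3, Nadia:3, Udo:3, Yara:3.
The maximum eccentricity is 3, realized for instance by the pair Yara–Udo via Yara – Juno – Daria – Udo. So the diameter is 3.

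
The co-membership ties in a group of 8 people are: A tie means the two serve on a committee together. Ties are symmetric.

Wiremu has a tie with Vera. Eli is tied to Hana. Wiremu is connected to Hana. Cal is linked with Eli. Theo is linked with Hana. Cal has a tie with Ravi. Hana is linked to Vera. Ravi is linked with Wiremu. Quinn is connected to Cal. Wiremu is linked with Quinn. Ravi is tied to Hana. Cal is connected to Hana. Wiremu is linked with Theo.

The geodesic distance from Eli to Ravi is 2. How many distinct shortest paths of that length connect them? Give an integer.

The shortest distance is 2. The length-2 paths are: Eli–Cal–Ravi; Eli–Hana–Ravi.
That gives 2 distinct shortest paths.

2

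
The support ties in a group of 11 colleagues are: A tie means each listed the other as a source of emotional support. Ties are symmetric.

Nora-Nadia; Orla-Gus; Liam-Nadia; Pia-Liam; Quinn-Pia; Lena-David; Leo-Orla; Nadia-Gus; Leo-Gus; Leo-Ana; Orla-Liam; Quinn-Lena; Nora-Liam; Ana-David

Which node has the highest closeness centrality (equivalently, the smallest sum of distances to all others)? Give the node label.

Liam

Farness (sum of distances to all others) for each node — Ana:25, David:28, Gus:23, Lena:28, Leo:22, Liam:20, Nadia:23, Nora:27, Orla:21, Pia:23, Quinn:26.
The smallest farness is 20, for Liam, so Liam has the highest closeness.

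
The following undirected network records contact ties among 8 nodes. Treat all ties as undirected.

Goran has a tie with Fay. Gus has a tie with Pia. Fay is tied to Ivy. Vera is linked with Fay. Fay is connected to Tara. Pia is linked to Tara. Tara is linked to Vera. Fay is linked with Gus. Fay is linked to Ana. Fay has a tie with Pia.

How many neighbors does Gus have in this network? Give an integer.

Gus is directly tied to Fay and Pia. That is 2 neighbors, so the degree of Gus is 2.

2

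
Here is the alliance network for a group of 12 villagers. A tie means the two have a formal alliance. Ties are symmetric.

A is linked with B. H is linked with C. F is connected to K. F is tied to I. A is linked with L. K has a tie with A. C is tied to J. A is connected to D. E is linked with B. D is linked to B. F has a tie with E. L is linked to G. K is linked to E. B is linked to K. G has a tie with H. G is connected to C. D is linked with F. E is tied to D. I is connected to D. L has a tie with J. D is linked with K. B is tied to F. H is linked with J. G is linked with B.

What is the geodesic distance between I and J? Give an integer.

One shortest route is I – D – A – L – J, which uses 4 edges, and at distance 3 from I we only reach {G, L}, which does not include J. So d(I,J) = 4.

4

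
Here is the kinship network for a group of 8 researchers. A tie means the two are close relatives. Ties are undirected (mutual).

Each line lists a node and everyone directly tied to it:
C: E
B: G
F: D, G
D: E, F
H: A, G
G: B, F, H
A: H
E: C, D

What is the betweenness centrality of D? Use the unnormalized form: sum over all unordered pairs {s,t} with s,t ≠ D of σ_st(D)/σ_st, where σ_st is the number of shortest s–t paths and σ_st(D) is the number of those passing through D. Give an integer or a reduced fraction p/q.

Pairs whose geodesics pass through D — F–E: 1; F–C: 1; H–E: 1; H–C: 1; E–A: 1; E–B: 1; E–G: 1; A–C: 1; C–B: 1; C–G: 1.
All other pairs contribute 0.
Summing the contributions gives betweenness(D) = 10.

10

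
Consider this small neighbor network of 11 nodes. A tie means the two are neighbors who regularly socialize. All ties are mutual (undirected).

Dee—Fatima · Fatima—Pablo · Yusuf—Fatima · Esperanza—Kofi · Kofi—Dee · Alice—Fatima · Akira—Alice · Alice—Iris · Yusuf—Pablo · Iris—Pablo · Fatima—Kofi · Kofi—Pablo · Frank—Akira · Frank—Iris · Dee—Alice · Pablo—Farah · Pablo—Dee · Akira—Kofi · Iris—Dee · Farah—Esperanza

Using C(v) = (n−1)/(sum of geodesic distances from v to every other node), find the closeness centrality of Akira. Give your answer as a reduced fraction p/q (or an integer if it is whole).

Distances from Akira: Alice:1, Dee:2, Esperanza:2, Farah:3, Fatima:2, Frank:1, Iris:2, Kofi:1, Pablo:2, Yusuf:3. Sum = 19.
n = 11, so closeness = 10/19.

10/19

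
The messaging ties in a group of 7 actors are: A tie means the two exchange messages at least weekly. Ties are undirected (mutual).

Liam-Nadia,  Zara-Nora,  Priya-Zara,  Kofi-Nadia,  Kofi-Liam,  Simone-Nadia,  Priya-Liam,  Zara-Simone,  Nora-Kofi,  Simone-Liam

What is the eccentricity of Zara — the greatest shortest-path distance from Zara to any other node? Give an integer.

Distances from Zara: Kofi:2, Liam:2, Nadia:2, Nora:1, Priya:1, Simone:1.
The largest is 2 (to Nadia, Liam, and Kofi), so the eccentricity of Zara is 2.

2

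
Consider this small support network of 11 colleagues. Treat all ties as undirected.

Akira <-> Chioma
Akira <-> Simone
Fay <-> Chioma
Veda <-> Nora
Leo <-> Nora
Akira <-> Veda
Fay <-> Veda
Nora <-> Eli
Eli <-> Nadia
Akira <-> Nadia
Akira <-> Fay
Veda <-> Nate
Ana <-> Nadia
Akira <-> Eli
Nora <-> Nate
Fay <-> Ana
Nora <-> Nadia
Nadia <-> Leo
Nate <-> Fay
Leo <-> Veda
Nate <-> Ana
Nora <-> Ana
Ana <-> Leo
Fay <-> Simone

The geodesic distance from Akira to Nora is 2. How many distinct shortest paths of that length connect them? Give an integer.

3

The shortest distance is 2. The length-2 paths are: Akira–Eli–Nora; Akira–Veda–Nora; Akira–Nadia–Nora.
That gives 3 distinct shortest paths.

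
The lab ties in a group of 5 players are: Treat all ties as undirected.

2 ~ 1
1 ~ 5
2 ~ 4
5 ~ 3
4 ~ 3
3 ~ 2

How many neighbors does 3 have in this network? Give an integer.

3

3 is directly tied to 2, 4, and 5. That is 3 neighbors, so the degree of 3 is 3.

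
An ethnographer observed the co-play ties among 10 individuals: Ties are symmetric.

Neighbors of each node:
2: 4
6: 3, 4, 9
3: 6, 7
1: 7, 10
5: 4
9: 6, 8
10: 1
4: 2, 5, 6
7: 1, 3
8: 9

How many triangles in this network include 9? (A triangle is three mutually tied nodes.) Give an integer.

9's neighbors are 6 and 8, but none of them are tied to each other, so no triangle contains 9.

0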